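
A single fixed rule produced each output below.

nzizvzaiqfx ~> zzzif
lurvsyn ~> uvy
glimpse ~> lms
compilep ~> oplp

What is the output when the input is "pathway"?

aha

The pattern: keep every other character starting from the second (positions 2nd, 4th, 6th, ...).
For "pathway" the result is "aha".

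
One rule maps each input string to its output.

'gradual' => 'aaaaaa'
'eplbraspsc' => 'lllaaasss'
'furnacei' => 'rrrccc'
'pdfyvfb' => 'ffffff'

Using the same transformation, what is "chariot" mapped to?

aaaooo

Looking at the pairs, the operation is to keep one character in every 3, starting at position 3 (positions 3rd, 6th, 9th, ...), then repeat every character 3 times.
On "chariot" that produces "aaaooo".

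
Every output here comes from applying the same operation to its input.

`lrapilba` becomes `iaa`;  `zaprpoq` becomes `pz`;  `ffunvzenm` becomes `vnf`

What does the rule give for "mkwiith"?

The rule is to move the first 3 characters to the end (rotate left by 3), then keep one character in every 3, starting at position 2 (positions 2nd, 5th, 8th, ...).
"mkwiith" → "iithmkw" → "im".

im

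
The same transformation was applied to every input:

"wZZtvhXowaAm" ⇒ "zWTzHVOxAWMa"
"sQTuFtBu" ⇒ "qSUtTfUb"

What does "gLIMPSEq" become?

lGmispQe

Rule — swap each adjacent pair of characters (1↔2, 3↔4, ...), then flip the case of every letter.
For "gLIMPSEq", step one produces "LgMISPqE"; step two turns that into "lGmispQe".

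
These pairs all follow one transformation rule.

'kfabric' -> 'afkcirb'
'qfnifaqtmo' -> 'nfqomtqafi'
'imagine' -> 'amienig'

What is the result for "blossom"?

Looking at the pairs, the operation is to reverse the string, then move the last 3 characters to the front (rotate right by 3).
"blossom" → "mossolb" → "olbmoss".

olbmoss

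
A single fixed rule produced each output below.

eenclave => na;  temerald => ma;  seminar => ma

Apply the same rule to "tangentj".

Rule — keep one character in every 3, starting at position 3 (positions 3rd, 6th, 9th, ...).
For "tangentj" the result is "nn".

nn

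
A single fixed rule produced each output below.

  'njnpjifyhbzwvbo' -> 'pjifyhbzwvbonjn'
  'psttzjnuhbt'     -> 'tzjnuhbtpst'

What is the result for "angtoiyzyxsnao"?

toiyzyxsnaoang

The rule is to move the first 3 characters to the end (rotate left by 3).
For "angtoiyzyxsnao" the result is "toiyzyxsnaoang".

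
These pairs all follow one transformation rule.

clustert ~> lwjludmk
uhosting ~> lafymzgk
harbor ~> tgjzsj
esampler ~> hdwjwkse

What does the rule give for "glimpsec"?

hkwuydae

Looking at the pairs, the operation is to shift every letter 8 places backward in the alphabet (wrapping around), then swap the front and back halves of the string.
On "glimpsec" that produces "hkwuydae".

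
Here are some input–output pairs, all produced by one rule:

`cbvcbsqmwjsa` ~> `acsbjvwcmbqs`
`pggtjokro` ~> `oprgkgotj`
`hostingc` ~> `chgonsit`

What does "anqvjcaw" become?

Each output is the input with this applied: take characters alternately from the front and the back (1st, last, 2nd, 2nd-last, ...), then swap each adjacent pair of characters (1↔2, 3↔4, ...).
Working it through for "anqvjcaw": intermediate "awnaqcvj", final "waancqjv".

waancqjv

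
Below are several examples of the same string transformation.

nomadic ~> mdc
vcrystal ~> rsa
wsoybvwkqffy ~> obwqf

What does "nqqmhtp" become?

What's happening: keep every other character starting from the first (positions 1st, 3rd, 5th, ...), then delete the first character.
Starting from "nqqmhtp": after the first operation, "nqhp"; after the second, "qhp".

qhp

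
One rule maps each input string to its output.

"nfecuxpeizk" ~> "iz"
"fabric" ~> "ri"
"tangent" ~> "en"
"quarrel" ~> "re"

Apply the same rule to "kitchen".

Rule — move the last character to the front, then keep only the last 2 characters.
Working it through for "kitchen": intermediate "nkitche", final "he".

he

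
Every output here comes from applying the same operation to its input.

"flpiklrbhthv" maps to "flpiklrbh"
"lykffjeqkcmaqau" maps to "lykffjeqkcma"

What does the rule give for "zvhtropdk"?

zvhtro

The transformation: delete the last 3 characters.
So "zvhtropdk" becomes "zvhtro".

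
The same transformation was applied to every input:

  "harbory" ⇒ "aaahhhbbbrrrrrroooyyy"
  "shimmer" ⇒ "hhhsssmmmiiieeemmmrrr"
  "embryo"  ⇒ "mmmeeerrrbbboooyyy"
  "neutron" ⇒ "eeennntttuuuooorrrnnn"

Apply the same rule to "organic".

Each output is the input with this applied: swap each adjacent pair of characters (1↔2, 3↔4, ...), then repeat every character 3 times.
Starting from "organic": after the first operation, "roaginc"; after the second, "rrroooaaagggiiinnnccc".

rrroooaaagggiiinnnccc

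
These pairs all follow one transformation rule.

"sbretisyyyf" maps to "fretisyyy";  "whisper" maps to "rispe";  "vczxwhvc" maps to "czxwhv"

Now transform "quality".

yalit

The pattern: delete the first 2 characters, then move the last character to the front.
On "quality" that produces "yalit".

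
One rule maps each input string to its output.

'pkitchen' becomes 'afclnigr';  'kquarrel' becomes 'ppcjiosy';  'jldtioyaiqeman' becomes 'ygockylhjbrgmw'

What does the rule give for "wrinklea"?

ijcyupgl

Looking at the pairs, the operation is to swap the front and back halves of the string, then shift every letter 2 places backward in the alphabet (wrapping around).
So "wrinklea" becomes "ijcyupgl".
(Check on "pkitchen": → "chenpkit" → "afclnigr" ✓)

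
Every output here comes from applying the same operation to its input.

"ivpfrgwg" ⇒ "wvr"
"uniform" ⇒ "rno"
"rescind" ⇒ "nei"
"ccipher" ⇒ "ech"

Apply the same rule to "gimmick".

cii

Looking at the pairs, the operation is to move the last 2 characters to the front (rotate right by 2), then keep one character in every 3, starting at position 1 (positions 1st, 4th, 7th, ...).
Starting from "gimmick": after the first operation, "ckgimmi"; after the second, "cii".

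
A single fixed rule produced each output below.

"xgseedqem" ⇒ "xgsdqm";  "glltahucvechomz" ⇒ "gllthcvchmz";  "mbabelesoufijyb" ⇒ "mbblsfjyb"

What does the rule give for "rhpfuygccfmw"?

Rule — remove every vowel.
On "rhpfuygccfmw" that produces "rhpfygccfmw".

rhpfygccfmw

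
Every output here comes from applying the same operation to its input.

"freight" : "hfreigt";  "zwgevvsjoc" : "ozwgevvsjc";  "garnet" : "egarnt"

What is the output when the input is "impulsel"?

eimpulsl

Each output is the input with this applied: move the last character to the front, then swap the first and last characters.
For "impulsel", step one produces "limpulse"; step two turns that into "eimpulsl".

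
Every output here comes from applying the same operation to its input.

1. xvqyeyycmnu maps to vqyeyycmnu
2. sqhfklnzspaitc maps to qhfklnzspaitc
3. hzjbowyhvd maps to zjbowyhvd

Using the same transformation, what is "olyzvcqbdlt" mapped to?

lyzvcqbdlt

What's happening: delete the first character.
"olyzvcqbdlt" → "lyzvcqbdlt".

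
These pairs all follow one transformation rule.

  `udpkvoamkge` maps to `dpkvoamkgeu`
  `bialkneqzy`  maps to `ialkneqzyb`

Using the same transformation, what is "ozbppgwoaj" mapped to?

zbppgwoajo

Each output is the input with this applied: move the first character to the end.
"ozbppgwoaj" → "zbppgwoajo".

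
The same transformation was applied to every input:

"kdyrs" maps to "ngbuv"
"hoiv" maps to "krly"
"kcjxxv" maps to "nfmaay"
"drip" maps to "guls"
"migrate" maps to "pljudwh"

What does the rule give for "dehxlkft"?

ghkaoniw

Rule — shift every letter 3 places forward in the alphabet (wrapping around).
On "dehxlkft" that produces "ghkaoniw".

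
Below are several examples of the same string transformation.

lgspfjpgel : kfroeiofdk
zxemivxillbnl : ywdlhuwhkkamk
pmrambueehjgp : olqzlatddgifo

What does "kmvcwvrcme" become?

The pattern: shift every letter 1 place backward in the alphabet (wrapping around).
On "kmvcwvrcme" that produces "jlubvuqbld".

jlubvuqbld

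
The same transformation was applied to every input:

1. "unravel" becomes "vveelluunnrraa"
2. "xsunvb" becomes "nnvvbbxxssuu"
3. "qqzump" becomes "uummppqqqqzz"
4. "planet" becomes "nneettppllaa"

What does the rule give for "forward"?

In each case the input is transformed by: move the last 3 characters to the front (rotate right by 3), then double every character.
On "forward": the first step gives "ardforw", and the second then gives "aarrddffoorrww".

aarrddffoorrww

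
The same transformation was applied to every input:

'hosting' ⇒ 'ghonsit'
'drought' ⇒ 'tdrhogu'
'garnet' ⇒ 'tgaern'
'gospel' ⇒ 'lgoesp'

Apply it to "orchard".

dorrcah

Each output is the input with this applied: swap the first and last characters, then take characters alternately from the front and the back (1st, last, 2nd, 2nd-last, ...).
Starting from "orchard": after the first operation, "drcharo"; after the second, "dorrcah".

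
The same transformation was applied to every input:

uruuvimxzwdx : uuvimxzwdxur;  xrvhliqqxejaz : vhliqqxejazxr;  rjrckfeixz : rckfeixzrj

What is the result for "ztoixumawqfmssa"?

oixumawqfmssazt

What's happening: move the first 2 characters to the end (rotate left by 2).
So "ztoixumawqfmssa" becomes "oixumawqfmssazt".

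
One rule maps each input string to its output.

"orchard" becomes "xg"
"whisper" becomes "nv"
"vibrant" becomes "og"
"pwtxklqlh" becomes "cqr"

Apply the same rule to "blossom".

The rule is to shift every letter 6 places forward in the alphabet (wrapping around), then keep one character in every 3, starting at position 2 (positions 2nd, 5th, 8th, ...).
For "blossom", step one produces "hruyyus"; step two turns that into "ry".

ry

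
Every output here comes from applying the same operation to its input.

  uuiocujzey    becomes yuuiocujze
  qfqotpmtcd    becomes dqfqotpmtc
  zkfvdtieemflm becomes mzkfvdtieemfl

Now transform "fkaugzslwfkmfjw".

Looking at the pairs, the operation is to move the last character to the front.
"fkaugzslwfkmfjw" → "wfkaugzslwfkmfj".

wfkaugzslwfkmfj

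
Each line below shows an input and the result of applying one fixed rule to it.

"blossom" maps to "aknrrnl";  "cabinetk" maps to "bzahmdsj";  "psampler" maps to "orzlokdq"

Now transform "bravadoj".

The transformation: shift every letter 1 place backward in the alphabet (wrapping around).
For "bravadoj" the result is "aqzuzcni".

aqzuzcni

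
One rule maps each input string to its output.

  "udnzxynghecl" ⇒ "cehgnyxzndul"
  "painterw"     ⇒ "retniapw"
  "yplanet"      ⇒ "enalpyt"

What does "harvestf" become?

Each output is the input with this applied: move the last character to the front, then reverse the string.
Starting from "harvestf": after the first operation, "fharvest"; after the second, "tsevrahf".

tsevrahf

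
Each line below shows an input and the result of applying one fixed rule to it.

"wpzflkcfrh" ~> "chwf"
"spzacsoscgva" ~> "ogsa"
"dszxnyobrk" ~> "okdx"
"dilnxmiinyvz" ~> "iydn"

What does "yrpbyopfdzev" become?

In each case the input is transformed by: keep one character in every 3, starting at position 1 (positions 1st, 4th, 7th, ...), then swap the front and back halves of the string.
For "yrpbyopfdzev", step one produces "ybpz"; step two turns that into "pzyb".

pzyb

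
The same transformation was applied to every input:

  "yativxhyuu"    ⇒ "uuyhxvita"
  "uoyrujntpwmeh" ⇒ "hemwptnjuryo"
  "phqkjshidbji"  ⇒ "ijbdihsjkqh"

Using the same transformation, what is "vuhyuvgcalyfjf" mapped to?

fjfylacgvuyhu

Each output is the input with this applied: delete the first character, then reverse the string.
On "vuhyuvgcalyfjf": the first step gives "uhyuvgcalyfjf", and the second then gives "fjfylacgvuyhu".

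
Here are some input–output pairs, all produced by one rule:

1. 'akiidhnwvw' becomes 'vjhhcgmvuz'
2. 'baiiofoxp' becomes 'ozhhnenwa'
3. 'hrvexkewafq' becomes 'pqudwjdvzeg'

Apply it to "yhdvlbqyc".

The pattern: swap the first and last characters, then shift every letter 1 place backward in the alphabet (wrapping around).
Starting from "yhdvlbqyc": after the first operation, "chdvlbqyy"; after the second, "bgcukapxx".

bgcukapxx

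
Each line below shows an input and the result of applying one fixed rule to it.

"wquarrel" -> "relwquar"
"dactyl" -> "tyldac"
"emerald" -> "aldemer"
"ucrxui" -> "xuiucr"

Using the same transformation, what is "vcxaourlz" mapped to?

rlzvcxaou

Each output is the input with this applied: move the last 3 characters to the front (rotate right by 3).
Applying that to "vcxaourlz" gives "rlzvcxaou".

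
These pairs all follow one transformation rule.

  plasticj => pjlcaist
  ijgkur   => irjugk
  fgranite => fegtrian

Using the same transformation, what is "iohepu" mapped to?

The transformation: take characters alternately from the front and the back (1st, last, 2nd, 2nd-last, ...).
For "iohepu" the result is "iuophe".

iuophe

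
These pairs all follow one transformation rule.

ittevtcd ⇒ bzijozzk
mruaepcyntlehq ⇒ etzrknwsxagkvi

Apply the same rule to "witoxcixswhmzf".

dycnsflcozudio

The rule is to swap the front and back halves of the string, then shift every letter 6 places forward in the alphabet (wrapping around).
On "witoxcixswhmzf": the first step gives "xswhmzfwitoxci", and the second then gives "dycnsflcozudio".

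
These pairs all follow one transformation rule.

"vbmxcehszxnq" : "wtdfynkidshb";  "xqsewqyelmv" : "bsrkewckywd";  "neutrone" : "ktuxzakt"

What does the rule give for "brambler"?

Rule — shift every letter 6 places forward in the alphabet (wrapping around), then reverse the string.
On "brambler": the first step gives "hxgshrkx", and the second then gives "xkrhsgxh".

xkrhsgxh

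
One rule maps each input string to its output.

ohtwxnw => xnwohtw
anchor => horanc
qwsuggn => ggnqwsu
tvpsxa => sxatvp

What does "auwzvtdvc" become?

dvcauwzvt

Rule — move the last 3 characters to the front (rotate right by 3).
For "auwzvtdvc" the result is "dvcauwzvt".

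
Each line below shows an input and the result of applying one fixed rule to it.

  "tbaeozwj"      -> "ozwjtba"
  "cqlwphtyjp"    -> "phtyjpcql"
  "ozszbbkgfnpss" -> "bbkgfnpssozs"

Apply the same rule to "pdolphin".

Each output is the input with this applied: move the first 3 characters to the end (rotate left by 3), then delete the first character.
On "pdolphin": the first step gives "lphinpdo", and the second then gives "phinpdo".

phinpdo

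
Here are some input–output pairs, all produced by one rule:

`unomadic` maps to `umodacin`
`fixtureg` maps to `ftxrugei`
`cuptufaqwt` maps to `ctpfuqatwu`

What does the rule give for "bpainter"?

biatnrep

In each case the input is transformed by: swap each adjacent pair of characters (1↔2, 3↔4, ...), then move the first character to the end.
Applying both steps to "bpainter": "pbiatnre", then "biatnrep".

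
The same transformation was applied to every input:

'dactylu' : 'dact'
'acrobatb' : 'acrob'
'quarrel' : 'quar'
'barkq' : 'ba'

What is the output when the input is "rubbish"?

rubb

Each output is the input with this applied: delete the last 3 characters.
Applying that to "rubbish" gives "rubb".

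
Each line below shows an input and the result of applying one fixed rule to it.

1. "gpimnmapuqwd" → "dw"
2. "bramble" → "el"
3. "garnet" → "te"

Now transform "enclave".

The transformation: reverse the string, then keep only the first 2 characters.
Applying that to "enclave" gives "ev".

ev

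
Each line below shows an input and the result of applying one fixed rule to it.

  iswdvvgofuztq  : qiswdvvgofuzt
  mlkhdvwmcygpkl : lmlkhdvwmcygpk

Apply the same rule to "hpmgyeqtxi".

ihpmgyeqtx

Rule — move the last character to the front.
"hpmgyeqtxi" → "ihpmgyeqtx".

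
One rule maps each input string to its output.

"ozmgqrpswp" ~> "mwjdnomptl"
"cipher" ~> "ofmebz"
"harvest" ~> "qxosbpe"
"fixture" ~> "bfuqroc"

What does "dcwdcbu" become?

The rule is to swap the first and last characters, then shift every letter 3 places backward in the alphabet (wrapping around).
For "dcwdcbu" the result is "rztazya".

rztazya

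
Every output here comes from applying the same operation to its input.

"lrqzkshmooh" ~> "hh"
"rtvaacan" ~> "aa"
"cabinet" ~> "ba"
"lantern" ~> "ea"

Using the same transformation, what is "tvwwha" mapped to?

Each output is the input with this applied: sort the characters into reverse alphabetical order, then keep only the last 2 characters.
On "tvwwha" that produces "ha".

ha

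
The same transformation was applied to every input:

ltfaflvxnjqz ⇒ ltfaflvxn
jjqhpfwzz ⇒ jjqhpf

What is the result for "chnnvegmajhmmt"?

chnnvegmajh

The pattern: delete the last 3 characters.
For "chnnvegmajhmmt" the result is "chnnvegmajh".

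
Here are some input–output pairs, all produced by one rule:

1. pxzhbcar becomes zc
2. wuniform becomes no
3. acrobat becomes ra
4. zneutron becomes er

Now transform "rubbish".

bs

Each output is the input with this applied: keep one character in every 3, starting at position 3 (positions 3rd, 6th, 9th, ...).
Applying that to "rubbish" gives "bs".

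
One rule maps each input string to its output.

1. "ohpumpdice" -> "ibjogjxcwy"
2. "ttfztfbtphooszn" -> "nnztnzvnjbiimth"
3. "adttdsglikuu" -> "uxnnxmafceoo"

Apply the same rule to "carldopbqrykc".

Looking at the pairs, the operation is to shift every letter 6 places backward in the alphabet (wrapping around).
Applying that to "carldopbqrykc" gives "wulfxijvklsew".

wulfxijvklsew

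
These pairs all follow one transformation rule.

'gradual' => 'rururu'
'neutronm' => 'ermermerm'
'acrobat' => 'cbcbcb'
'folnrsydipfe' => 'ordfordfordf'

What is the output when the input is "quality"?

uiuiui

Each output is the input with this applied: keep one character in every 3, starting at position 2 (positions 2nd, 5th, 8th, ...), then write the whole string 3 times in a row.
Working it through for "quality": intermediate "ui", final "uiuiui".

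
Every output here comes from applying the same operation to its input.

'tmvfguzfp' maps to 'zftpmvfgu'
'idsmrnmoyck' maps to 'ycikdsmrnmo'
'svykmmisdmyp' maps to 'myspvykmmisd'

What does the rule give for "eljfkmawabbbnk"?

bnekljfkmawabb

The rule is to swap the first and last characters, then move the last 3 characters to the front (rotate right by 3).
For "eljfkmawabbbnk", step one produces "kljfkmawabbbne"; step two turns that into "bnekljfkmawabb".
(Check on "tmvfguzfp": → "pmvfguzft" → "zftpmvfgu" ✓)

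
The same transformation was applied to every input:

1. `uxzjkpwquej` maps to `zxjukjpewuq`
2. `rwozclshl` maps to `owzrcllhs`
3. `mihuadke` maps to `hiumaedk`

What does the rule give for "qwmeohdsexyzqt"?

Looking at the pairs, the operation is to move the first 2 characters to the end (rotate left by 2), then take characters alternately from the front and the back (1st, last, 2nd, 2nd-last, ...).
For "qwmeohdsexyzqt", step one produces "meohdsexyzqtqw"; step two turns that into "mweqothqdzsyex".

mweqothqdzsyex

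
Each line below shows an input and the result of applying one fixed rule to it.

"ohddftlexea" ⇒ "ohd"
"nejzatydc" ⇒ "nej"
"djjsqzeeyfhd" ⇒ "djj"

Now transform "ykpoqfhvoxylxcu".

Rule — keep only the first 3 characters.
Applying that to "ykpoqfhvoxylxcu" gives "ykp".

ykp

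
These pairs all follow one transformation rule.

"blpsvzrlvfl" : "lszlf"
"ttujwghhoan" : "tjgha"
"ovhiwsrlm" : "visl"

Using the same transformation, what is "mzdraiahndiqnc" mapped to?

Rule — keep every other character starting from the second (positions 2nd, 4th, 6th, ...).
On "mzdraiahndiqnc" that produces "zrihdqc".

zrihdqc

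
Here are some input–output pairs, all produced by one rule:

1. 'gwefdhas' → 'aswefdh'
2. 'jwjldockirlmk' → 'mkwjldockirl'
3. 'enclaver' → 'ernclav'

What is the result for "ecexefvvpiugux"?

uxcexefvvpiug

Looking at the pairs, the operation is to delete the first character, then move the last 2 characters to the front (rotate right by 2).
Working it through for "ecexefvvpiugux": intermediate "cexefvvpiugux", final "uxcexefvvpiug".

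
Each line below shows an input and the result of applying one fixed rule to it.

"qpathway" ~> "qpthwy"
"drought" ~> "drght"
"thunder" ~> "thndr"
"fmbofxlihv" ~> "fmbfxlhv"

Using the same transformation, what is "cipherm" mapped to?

cphrm

Each output is the input with this applied: remove every vowel.
So "cipherm" becomes "cphrm".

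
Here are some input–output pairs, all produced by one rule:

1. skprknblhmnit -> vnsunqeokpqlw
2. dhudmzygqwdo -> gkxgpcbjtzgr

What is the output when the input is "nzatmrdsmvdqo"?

qcdwpugvpygtr

The transformation: shift every letter 3 places forward in the alphabet (wrapping around).
"nzatmrdsmvdqo" → "qcdwpugvpygtr".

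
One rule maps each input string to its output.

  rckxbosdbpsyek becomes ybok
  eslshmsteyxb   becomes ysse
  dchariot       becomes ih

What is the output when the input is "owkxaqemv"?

The rule is to reverse the string, then keep one character in every 3, starting at position 3 (positions 3rd, 6th, 9th, ...).
Applying both steps to "owkxaqemv": "vmeqaxkwo", then "exo".
(Check on "dchariot": → "toirahcd" → "ih" ✓)

exo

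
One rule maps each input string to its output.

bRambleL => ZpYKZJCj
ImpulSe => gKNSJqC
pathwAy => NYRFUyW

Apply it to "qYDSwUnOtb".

Rule — flip the case of every letter, then shift every letter 2 places backward in the alphabet (wrapping around).
Applying both steps to "qYDSwUnOtb": "QydsWuNoTB", then "OwbqUsLmRZ".

OwbqUsLmRZ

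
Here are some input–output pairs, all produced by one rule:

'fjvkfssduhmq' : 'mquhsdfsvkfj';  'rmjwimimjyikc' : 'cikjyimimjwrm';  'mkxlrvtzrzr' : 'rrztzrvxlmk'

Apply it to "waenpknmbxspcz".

The transformation: swap each adjacent pair of characters (1↔2, 3↔4, ...), then reverse the string.
For "waenpknmbxspcz", step one produces "awnekpmnxbpszc"; step two turns that into "czspbxnmpkenwa".

czspbxnmpkenwa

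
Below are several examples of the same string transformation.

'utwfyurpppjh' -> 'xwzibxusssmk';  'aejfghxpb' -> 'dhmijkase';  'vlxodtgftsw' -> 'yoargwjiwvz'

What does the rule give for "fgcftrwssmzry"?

ijfiwuzvvpcub

The transformation: shift every letter 3 places forward in the alphabet (wrapping around).
"fgcftrwssmzry" → "ijfiwuzvvpcub".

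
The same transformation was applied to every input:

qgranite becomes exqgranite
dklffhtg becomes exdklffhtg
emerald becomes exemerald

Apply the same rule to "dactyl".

exdactyl

The transformation: prepend "ex".
Doing the same to "dactyl": "exdactyl".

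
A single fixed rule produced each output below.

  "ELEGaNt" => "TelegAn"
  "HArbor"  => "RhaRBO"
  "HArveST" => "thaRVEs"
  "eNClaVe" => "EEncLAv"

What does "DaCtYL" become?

What's happening: move the last character to the front, then flip the case of every letter.
Applying that to "DaCtYL" gives "ldAcTy".

ldAcTy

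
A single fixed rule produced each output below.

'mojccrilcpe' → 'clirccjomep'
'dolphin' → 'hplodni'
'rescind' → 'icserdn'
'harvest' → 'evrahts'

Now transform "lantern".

etnalnr

Looking at the pairs, the operation is to move the last 2 characters to the front (rotate right by 2), then reverse the string.
So "lantern" becomes "etnalnr".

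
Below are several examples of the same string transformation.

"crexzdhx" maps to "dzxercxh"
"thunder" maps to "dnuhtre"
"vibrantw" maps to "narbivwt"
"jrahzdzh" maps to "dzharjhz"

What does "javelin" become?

The transformation: move the last 2 characters to the front (rotate right by 2), then reverse the string.
For "javelin", step one produces "injavel"; step two turns that into "levajni".

levajni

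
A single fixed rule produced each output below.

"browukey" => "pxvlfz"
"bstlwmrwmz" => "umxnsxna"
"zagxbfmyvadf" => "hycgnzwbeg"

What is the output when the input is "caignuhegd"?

jhovifhe

What's happening: shift every letter 1 place forward in the alphabet (wrapping around), then delete the first 2 characters.
Working it through for "caignuhegd": intermediate "dbjhovifhe", final "jhovifhe".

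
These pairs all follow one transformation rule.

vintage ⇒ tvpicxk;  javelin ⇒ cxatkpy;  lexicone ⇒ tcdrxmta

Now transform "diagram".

Each output is the input with this applied: reverse the string, then shift every letter 11 places backward in the alphabet (wrapping around).
Starting from "diagram": after the first operation, "margaid"; after the second, "bpgvpxs".

bpgvpxs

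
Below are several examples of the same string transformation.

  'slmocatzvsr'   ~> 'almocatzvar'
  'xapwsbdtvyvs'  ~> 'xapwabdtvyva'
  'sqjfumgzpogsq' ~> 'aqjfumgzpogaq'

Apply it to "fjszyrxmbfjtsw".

Rule — replace every "s" with "a".
Applying that to "fjszyrxmbfjtsw" gives "fjazyrxmbfjtaw".

fjazyrxmbfjtaw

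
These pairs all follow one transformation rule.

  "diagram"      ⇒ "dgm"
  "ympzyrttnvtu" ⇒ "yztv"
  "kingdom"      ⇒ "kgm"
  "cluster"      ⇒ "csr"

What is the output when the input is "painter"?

pnr

The rule is to keep one character in every 3, starting at position 1 (positions 1st, 4th, 7th, ...).
"painter" → "pnr".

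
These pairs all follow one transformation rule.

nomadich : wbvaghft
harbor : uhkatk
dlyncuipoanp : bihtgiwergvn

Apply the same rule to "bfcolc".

hevuyv

Looking at the pairs, the operation is to shift every letter 7 places backward in the alphabet (wrapping around), then swap the front and back halves of the string.
Starting from "bfcolc": after the first operation, "uyvhev"; after the second, "hevuyv".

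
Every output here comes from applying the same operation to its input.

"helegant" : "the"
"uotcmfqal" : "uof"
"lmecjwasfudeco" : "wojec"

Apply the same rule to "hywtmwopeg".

ytme

Rule — sort the characters into reverse alphabetical order, then keep one character in every 3, starting at position 1 (positions 1st, 4th, 7th, ...).
"hywtmwopeg" → "ywwtpomhge" → "ytme".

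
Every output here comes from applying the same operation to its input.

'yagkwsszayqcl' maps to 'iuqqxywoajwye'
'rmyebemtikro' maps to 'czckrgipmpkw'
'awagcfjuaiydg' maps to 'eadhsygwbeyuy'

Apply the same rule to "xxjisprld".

Each output is the input with this applied: shift every letter 2 places backward in the alphabet (wrapping around), then move the first 3 characters to the end (rotate left by 3).
Starting from "xxjisprld": after the first operation, "vvhgqnpjb"; after the second, "gqnpjbvvh".

gqnpjbvvh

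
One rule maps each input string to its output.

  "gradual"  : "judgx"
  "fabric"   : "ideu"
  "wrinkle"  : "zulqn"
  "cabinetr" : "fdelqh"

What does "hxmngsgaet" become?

kapqjvjd

Each output is the input with this applied: shift every letter 3 places forward in the alphabet (wrapping around), then delete the last 2 characters.
"hxmngsgaet" → "kapqjvjdhw" → "kapqjvjd".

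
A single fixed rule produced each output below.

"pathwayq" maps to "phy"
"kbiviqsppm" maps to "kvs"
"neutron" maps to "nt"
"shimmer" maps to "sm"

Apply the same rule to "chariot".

cr

Looking at the pairs, the operation is to move the last character to the front, then keep one character in every 3, starting at position 2 (positions 2nd, 5th, 8th, ...).
So "chariot" becomes "cr".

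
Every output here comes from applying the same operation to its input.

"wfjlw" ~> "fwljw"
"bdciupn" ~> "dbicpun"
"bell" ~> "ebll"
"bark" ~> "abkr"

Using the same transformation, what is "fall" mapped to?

afll

Looking at the pairs, the operation is to swap each adjacent pair of characters (1↔2, 3↔4, ...).
"fall" → "afll".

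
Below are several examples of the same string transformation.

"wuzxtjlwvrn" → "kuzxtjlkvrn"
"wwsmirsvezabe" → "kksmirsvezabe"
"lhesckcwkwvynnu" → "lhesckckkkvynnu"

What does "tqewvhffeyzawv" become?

tqekvhffeyzakv

The pattern: replace every "w" with "k".
On "tqewvhffeyzawv" that produces "tqekvhffeyzakv".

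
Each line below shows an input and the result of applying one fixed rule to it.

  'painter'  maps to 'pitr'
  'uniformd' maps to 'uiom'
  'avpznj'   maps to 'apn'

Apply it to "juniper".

Looking at the pairs, the operation is to keep every other character starting from the first (positions 1st, 3rd, 5th, ...).
On "juniper" that produces "jnpr".

jnpr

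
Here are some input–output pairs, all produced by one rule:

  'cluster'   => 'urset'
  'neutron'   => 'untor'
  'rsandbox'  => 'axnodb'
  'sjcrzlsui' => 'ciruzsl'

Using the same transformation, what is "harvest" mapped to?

Looking at the pairs, the operation is to delete the first 2 characters, then take characters alternately from the front and the back (1st, last, 2nd, 2nd-last, ...).
Applying both steps to "harvest": "rvest", then "rtvse".

rtvse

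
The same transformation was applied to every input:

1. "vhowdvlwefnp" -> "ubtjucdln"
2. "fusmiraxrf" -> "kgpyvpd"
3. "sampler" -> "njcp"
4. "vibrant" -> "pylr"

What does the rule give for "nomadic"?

ybga

The pattern: delete the first 3 characters, then shift every letter 2 places backward in the alphabet (wrapping around).
For "nomadic", step one produces "adic"; step two turns that into "ybga".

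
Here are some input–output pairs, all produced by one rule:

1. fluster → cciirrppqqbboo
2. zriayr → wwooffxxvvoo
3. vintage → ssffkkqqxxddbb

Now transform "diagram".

The pattern: shift every letter 3 places backward in the alphabet (wrapping around), then double every character.
For "diagram", step one produces "afxdoxj"; step two turns that into "aaffxxddooxxjj".

aaffxxddooxxjj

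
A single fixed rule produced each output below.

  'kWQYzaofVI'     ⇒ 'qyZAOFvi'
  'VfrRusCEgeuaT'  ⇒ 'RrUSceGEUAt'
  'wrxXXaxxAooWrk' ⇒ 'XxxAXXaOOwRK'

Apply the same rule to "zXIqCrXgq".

The rule is to delete the first 2 characters, then flip the case of every letter.
"zXIqCrXgq" → "IqCrXgq" → "iQcRxGQ".

iQcRxGQ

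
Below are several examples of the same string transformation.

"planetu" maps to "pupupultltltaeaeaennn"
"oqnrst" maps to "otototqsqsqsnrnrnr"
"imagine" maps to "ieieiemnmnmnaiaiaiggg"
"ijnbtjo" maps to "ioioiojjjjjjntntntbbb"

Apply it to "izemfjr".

The transformation: repeat every character 3 times, then take characters alternately from the front and the back (1st, last, 2nd, 2nd-last, ...).
Applying both steps to "izemfjr": "iiizzzeeemmmfffjjjrrr", then "iririrzjzjzjefefefmmm".

iririrzjzjzjefefefmmm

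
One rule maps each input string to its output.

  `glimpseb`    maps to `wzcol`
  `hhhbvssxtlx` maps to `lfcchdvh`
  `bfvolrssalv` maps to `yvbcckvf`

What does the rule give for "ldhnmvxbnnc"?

The pattern: delete the first 3 characters, then shift every letter 10 places forward in the alphabet (wrapping around).
Applying both steps to "ldhnmvxbnnc": "nmvxbnnc", then "xwfhlxxm".

xwfhlxxm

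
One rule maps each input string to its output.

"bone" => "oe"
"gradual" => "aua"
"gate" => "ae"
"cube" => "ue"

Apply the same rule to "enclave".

eae

What's happening: keep only the vowels.
"enclave" → "eae".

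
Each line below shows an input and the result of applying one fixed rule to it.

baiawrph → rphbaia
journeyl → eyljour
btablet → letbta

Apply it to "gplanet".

netgpl

Each output is the input with this applied: move the last 3 characters to the front (rotate right by 3), then delete the last character.
Doing the same to "gplanet": "netgpl".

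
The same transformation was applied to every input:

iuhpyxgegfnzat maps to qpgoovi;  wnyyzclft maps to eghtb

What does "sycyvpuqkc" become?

akdcs

The pattern: keep every other character starting from the first (positions 1st, 3rd, 5th, ...), then shift every letter 8 places forward in the alphabet (wrapping around).
Working it through for "sycyvpuqkc": intermediate "scvuk", final "akdcs".
(Check on "iuhpyxgegfnzat": → "ihyggna" → "qpgoovi" ✓)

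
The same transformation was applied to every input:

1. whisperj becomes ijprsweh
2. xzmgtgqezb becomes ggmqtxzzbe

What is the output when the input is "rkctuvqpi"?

The pattern: sort the characters into alphabetical order, then move the first 2 characters to the end (rotate left by 2).
Applying both steps to "rkctuvqpi": "cikpqrtuv", then "kpqrtuvci".

kpqrtuvci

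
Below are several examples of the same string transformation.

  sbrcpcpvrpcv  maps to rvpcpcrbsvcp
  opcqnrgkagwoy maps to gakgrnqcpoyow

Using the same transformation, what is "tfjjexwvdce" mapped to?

vwxejjftecd

Each output is the input with this applied: reverse the string, then move the first 3 characters to the end (rotate left by 3).
Starting from "tfjjexwvdce": after the first operation, "ecdvwxejjft"; after the second, "vwxejjftecd".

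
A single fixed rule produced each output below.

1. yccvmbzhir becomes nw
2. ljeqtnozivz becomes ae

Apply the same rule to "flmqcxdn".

Each output is the input with this applied: shift every letter 5 places forward in the alphabet (wrapping around), then keep only the last 2 characters.
Working it through for "flmqcxdn": intermediate "kqrvhcis", final "is".
(Check on "ljeqtnozivz": → "qojvystenae" → "ae" ✓)

is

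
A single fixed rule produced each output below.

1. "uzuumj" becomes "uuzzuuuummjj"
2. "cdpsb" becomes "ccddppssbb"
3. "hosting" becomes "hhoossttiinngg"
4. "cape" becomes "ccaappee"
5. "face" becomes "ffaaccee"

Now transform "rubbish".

rruubbbbiisshh

The pattern: double every character.
"rubbish" → "rruubbbbiisshh".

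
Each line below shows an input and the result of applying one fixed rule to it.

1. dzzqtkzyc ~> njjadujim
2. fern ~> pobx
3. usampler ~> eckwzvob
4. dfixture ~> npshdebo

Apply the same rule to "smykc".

cwium

The rule is to shift every letter 10 places forward in the alphabet (wrapping around).
For "smykc" the result is "cwium".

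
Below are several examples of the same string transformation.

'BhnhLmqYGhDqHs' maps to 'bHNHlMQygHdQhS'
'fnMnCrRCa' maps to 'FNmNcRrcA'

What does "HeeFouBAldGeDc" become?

hEEfOUbaLDgEdC

The transformation: flip the case of every letter.
"HeeFouBAldGeDc" → "hEEfOUbaLDgEdC".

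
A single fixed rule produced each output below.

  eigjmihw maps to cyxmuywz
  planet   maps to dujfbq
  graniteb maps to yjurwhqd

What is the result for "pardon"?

The transformation: swap the front and back halves of the string, then shift every letter 10 places backward in the alphabet (wrapping around).
For "pardon", step one produces "donpar"; step two turns that into "tedfqh".

tedfqh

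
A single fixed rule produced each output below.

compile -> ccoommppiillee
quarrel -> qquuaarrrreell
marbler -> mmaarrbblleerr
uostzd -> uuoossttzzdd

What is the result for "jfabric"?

The rule is to double every character.
Doing the same to "jfabric": "jjffaabbrriicc".

jjffaabbrriicc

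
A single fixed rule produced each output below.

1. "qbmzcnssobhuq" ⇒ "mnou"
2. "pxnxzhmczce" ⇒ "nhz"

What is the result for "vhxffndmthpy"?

xnty

Each output is the input with this applied: keep one character in every 3, starting at position 3 (positions 3rd, 6th, 9th, ...).
Doing the same to "vhxffndmthpy": "xnty".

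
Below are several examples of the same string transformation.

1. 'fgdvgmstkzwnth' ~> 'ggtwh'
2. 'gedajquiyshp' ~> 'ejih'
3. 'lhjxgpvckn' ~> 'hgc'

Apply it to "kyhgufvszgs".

yuss

The rule is to keep one character in every 3, starting at position 2 (positions 2nd, 5th, 8th, ...).
For "kyhgufvszgs" the result is "yuss".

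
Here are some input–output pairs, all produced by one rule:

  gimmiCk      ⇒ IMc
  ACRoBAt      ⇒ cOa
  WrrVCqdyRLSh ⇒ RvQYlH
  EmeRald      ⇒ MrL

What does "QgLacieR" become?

GAIr

Rule — flip the case of every letter, then keep every other character starting from the second (positions 2nd, 4th, 6th, ...).
Starting from "QgLacieR": after the first operation, "qGlACIEr"; after the second, "GAIr".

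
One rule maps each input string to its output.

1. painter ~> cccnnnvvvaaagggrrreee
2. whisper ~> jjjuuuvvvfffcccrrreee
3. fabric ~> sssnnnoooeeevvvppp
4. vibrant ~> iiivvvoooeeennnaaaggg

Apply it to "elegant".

rrryyyrrrtttnnnaaaggg

The pattern: repeat every character 3 times, then shift every letter 13 places forward in the alphabet (wrapping around) — i.e. ROT13.
"elegant" → "eeellleeegggaaannnttt" → "rrryyyrrrtttnnnaaaggg".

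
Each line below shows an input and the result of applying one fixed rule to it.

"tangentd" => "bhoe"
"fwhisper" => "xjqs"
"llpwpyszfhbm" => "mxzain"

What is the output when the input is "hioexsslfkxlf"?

Looking at the pairs, the operation is to keep every other character starting from the second (positions 2nd, 4th, 6th, ...), then shift every letter 1 place forward in the alphabet (wrapping around).
For "hioexsslfkxlf", step one produces "ieslkl"; step two turns that into "jftmlm".

jftmlm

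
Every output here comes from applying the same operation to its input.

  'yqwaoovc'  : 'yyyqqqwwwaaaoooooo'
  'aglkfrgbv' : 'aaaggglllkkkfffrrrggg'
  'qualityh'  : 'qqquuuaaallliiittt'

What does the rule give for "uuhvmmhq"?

uuuuuuhhhvvvmmmmmm

In each case the input is transformed by: delete the last 2 characters, then repeat every character 3 times.
On "uuhvmmhq": the first step gives "uuhvmm", and the second then gives "uuuuuuhhhvvvmmmmmm".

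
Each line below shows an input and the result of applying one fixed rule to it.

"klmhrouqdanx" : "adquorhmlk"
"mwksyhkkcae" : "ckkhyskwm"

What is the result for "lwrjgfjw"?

fgjrwl

What's happening: delete the last 2 characters, then reverse the string.
"lwrjgfjw" → "lwrjgf" → "fgjrwl".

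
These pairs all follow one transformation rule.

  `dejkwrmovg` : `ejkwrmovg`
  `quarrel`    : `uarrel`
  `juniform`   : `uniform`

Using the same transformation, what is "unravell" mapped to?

nravell

In each case the input is transformed by: delete the first character.
So "unravell" becomes "nravell".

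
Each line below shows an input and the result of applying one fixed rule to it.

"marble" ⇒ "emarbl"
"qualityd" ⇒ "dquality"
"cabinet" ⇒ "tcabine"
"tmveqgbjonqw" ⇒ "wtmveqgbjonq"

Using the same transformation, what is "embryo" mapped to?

What's happening: move the last character to the front.
So "embryo" becomes "oembry".

oembry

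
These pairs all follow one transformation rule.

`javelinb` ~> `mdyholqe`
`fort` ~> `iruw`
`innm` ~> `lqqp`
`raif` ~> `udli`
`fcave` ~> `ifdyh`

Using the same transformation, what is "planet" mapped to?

In each case the input is transformed by: shift every letter 3 places forward in the alphabet (wrapping around).
On "planet" that produces "sodqhw".

sodqhw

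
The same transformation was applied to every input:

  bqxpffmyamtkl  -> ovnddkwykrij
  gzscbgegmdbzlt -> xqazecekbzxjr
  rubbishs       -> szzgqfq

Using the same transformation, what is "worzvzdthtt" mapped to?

In each case the input is transformed by: shift every letter 2 places backward in the alphabet (wrapping around), then delete the first character.
Working it through for "worzvzdthtt": intermediate "umpxtxbrfrr", final "mpxtxbrfrr".

mpxtxbrfrr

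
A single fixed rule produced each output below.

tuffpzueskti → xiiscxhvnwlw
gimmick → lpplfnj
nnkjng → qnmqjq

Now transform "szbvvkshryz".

The pattern: move the first character to the end, then shift every letter 3 places forward in the alphabet (wrapping around).
For "szbvvkshryz" the result is "ceyynvkubcv".

ceyynvkubcv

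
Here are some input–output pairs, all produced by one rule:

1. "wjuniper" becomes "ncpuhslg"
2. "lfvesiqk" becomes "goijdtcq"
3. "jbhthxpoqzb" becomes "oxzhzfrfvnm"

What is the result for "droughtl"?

frjbpmse

The rule is to shift every letter 2 places backward in the alphabet (wrapping around), then move the last 3 characters to the front (rotate right by 3).
"droughtl" → "frjbpmse".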